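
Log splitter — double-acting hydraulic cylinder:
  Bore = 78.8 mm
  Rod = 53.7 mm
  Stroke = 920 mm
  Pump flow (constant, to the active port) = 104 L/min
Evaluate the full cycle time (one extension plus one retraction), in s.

Cap-side area A_cap = π/4 × (78.8 mm)² = 4877 mm^2
Rod-side annular area A_ann = π/4 × (78.8² − 53.7²) = 2612 mm^2
t_ext = A_cap·L/Q = 2.588 s
t_ret = A_ann·L/Q = 1.386 s
t_cycle = t_ext + t_ret

t ≈ 3.97 s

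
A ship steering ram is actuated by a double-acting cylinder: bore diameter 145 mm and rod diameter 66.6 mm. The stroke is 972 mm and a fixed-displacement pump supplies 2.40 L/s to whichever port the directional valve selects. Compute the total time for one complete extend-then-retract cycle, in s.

Cap-side area A_cap = π/4 × (145 mm)² = 16510 mm^2
Rod-side annular area A_ann = π/4 × (145² − 66.6²) = 13030 mm^2
t_ext = A_cap·L/Q = 6.688 s
t_ret = A_ann·L/Q = 5.277 s
t_cycle = t_ext + t_ret

t ≈ 12.0 s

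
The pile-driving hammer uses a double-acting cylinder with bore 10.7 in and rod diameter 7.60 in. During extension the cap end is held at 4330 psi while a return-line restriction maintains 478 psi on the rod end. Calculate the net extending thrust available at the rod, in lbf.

Cap-side area A_cap = π/4 × (10.7 in)² = 89.92 in^2
Rod-side annular area A_ann = π/4 × (10.7² − 7.60²) = 44.56 in^2
Net thrust = P_cap·A_cap − P_rod·A_ann = 3.894e5 lbf − 21300 lbf

F ≈ 3.68e5 lbf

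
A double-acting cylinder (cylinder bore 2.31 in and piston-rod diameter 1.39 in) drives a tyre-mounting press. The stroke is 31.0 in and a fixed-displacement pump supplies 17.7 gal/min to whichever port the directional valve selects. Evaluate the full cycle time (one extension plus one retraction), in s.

t ≈ 3.12 s

Cap-side area A_cap = π/4 × (2.31 in)² = 4.191 in^2
Rod-side annular area A_ann = π/4 × (2.31² − 1.39²) = 2.673 in^2
t_ext = A_cap·L/Q = 1.907 s
t_ret = A_ann·L/Q = 1.216 s
t_cycle = t_ext + t_ret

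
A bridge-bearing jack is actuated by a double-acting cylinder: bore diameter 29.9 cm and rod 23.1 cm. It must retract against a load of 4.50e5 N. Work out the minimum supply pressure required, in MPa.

Rod-side annular area A_ann = π/4 × (29.9² − 23.1²) = 283.1 cm^2
Retraction: pressure acts on the annular area.
P = F / A = 4.50e5 N / A

P ≈ 15.9 MPa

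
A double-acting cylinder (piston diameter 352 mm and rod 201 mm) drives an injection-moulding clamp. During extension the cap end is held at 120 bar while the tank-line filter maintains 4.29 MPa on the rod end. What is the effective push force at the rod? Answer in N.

F ≈ 8.86e5 N

Cap-side area A_cap = π/4 × (352 mm)² = 97310 mm^2
Rod-side annular area A_ann = π/4 × (352² − 201²) = 65580 mm^2
Net thrust = P_cap·A_cap − P_rod·A_ann = 1.168e6 N − 2.814e5 N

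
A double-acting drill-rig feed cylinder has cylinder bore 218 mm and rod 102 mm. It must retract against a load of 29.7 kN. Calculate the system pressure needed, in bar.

P ≈ 10.2 bar

Rod-side annular area A_ann = π/4 × (218² − 102²) = 29150 mm^2
Retraction: pressure acts on the annular area.
P = F / A = 29.7 kN / A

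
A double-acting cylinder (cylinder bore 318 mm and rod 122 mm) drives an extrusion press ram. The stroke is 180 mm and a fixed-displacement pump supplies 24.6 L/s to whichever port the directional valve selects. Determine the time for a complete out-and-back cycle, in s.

t ≈ 1.08 s

Cap-side area A_cap = π/4 × (318 mm)² = 79420 mm^2
Rod-side annular area A_ann = π/4 × (318² − 122²) = 67730 mm^2
t_ext = A_cap·L/Q = 0.5811 s
t_ret = A_ann·L/Q = 0.4956 s
t_cycle = t_ext + t_ret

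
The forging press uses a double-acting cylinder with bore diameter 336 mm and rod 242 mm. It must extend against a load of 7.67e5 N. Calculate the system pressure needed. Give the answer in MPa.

P ≈ 8.65 MPa

Cap-side area A_cap = π/4 × (336 mm)² = 88670 mm^2
P = F / A = 7.67e5 N / A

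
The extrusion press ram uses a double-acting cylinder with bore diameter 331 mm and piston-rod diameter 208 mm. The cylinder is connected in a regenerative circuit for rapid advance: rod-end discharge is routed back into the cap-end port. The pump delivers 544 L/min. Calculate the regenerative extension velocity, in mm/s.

v ≈ 267 mm/s

In regeneration the rod-end outflow joins the pump flow into the cap end, so the net volume the pump must supply per unit advance equals the rod cross-section area.
Rod cross-section A_rod = π/4 × (208 mm)² = 33980 mm^2
v = Q_pump / A_rod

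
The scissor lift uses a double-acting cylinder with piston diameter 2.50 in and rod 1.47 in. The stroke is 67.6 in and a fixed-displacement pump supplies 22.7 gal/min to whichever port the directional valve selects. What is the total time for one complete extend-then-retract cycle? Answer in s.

Cap-side area A_cap = π/4 × (2.50 in)² = 4.909 in^2
Rod-side annular area A_ann = π/4 × (2.50² − 1.47²) = 3.212 in^2
t_ext = A_cap·L/Q = 3.797 s
t_ret = A_ann·L/Q = 2.484 s
t_cycle = t_ext + t_ret

t ≈ 6.28 s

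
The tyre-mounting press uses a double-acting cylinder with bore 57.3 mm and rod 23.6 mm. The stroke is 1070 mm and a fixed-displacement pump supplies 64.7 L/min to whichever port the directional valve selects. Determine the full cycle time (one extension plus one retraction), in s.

Cap-side area A_cap = π/4 × (57.3 mm)² = 2579 mm^2
Rod-side annular area A_ann = π/4 × (57.3² − 23.6²) = 2141 mm^2
t_ext = A_cap·L/Q = 2.559 s
t_ret = A_ann·L/Q = 2.125 s
t_cycle = t_ext + t_ret

t ≈ 4.68 s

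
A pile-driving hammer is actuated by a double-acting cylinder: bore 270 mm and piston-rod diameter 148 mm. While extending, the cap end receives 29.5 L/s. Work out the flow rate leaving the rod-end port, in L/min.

Q_out ≈ 1240 L/min

Cap-side area A_cap = π/4 × (270 mm)² = 57260 mm^2
Rod-side annular area A_ann = π/4 × (270² − 148²) = 40050 mm^2
Piston speed v = Q_in/A_cap; rod-end outflow Q_out = v × A_ann = Q_in × A_ann/A_cap.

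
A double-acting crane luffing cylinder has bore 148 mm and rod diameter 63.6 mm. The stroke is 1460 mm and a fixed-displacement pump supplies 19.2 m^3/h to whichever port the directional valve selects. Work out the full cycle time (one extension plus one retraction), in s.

Cap-side area A_cap = π/4 × (148 mm)² = 17200 mm^2
Rod-side annular area A_ann = π/4 × (148² − 63.6²) = 14030 mm^2
t_ext = A_cap·L/Q = 4.709 s
t_ret = A_ann·L/Q = 3.840 s
t_cycle = t_ext + t_ret

t ≈ 8.55 s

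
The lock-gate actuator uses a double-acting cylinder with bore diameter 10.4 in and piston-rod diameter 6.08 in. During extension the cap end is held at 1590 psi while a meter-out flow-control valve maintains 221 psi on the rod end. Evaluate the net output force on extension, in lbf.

F ≈ 1.23e5 lbf

Cap-side area A_cap = π/4 × (10.4 in)² = 84.95 in^2
Rod-side annular area A_ann = π/4 × (10.4² − 6.08²) = 55.92 in^2
Net thrust = P_cap·A_cap − P_rod·A_ann = 1.351e5 lbf − 12360 lbf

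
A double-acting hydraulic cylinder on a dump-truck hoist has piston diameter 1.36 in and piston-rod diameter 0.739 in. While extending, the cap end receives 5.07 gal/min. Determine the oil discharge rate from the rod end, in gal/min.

Q_out ≈ 3.57 gal/min

Cap-side area A_cap = π/4 × (1.36 in)² = 1.453 in^2
Rod-side annular area A_ann = π/4 × (1.36² − 0.739²) = 1.024 in^2
Piston speed v = Q_in/A_cap; rod-end outflow Q_out = v × A_ann = Q_in × A_ann/A_cap.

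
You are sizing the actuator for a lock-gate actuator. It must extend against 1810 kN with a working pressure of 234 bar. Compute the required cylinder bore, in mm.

Extension force acts on the full piston face: F = P × (π/4)D².
D = √(4F / (πP)) = √(4 × 1810 kN / (π × 234 bar))

D ≈ 314 mm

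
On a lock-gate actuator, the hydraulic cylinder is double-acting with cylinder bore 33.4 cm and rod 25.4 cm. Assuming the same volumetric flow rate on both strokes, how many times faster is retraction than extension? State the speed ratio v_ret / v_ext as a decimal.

Cap-side area A_cap = π/4 × (33.4 cm)² = 876.2 cm^2
Rod-side annular area A_ann = π/4 × (33.4² − 25.4²) = 369.5 cm^2
For equal Q, v ∝ 1/A, so v_ret/v_ext = A_cap/A_ann.

v_ret/v_ext ≈ 2.37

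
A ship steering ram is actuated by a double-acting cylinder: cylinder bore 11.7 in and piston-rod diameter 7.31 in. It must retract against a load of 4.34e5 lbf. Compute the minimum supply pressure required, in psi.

P ≈ 6620 psi

Rod-side annular area A_ann = π/4 × (11.7² − 7.31²) = 65.54 in^2
Retraction: pressure acts on the annular area.
P = F / A = 4.34e5 lbf / A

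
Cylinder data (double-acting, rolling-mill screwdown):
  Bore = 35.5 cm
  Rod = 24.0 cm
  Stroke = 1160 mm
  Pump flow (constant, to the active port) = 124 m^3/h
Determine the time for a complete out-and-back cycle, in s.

t ≈ 5.14 s

Cap-side area A_cap = π/4 × (35.5 cm)² = 989.8 cm^2
Rod-side annular area A_ann = π/4 × (35.5² − 24.0²) = 537.4 cm^2
t_ext = A_cap·L/Q = 3.333 s
t_ret = A_ann·L/Q = 1.810 s
t_cycle = t_ext + t_ret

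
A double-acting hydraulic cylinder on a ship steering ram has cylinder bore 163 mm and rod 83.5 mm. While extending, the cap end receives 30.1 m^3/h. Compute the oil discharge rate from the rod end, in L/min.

Cap-side area A_cap = π/4 × (163 mm)² = 20870 mm^2
Rod-side annular area A_ann = π/4 × (163² − 83.5²) = 15390 mm^2
Piston speed v = Q_in/A_cap; rod-end outflow Q_out = v × A_ann = Q_in × A_ann/A_cap.

Q_out ≈ 370 L/min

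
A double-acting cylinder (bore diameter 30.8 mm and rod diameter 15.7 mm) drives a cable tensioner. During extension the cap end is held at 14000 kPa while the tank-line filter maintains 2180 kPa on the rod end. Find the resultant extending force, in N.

F ≈ 9230 N

Cap-side area A_cap = π/4 × (30.8 mm)² = 745.1 mm^2
Rod-side annular area A_ann = π/4 × (30.8² − 15.7²) = 551.5 mm^2
Net thrust = P_cap·A_cap − P_rod·A_ann = 10430 N − 1202 N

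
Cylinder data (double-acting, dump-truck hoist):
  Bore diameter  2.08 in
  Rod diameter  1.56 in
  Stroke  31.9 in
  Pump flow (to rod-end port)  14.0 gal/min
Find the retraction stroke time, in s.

t ≈ 0.880 s

Rod-side annular area A_ann = π/4 × (2.08² − 1.56²) = 1.487 in^2
Swept volume V = A × L; t = V / Q = A·L / Q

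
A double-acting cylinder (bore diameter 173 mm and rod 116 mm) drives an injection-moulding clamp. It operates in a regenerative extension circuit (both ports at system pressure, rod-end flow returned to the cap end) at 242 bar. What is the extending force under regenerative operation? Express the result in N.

With equal pressure on both faces, forces on the annular region cancel; the net push is pressure × rod cross-section.
Rod cross-section A_rod = π/4 × (116 mm)² = 10570 mm^2
F = P × A_rod

F ≈ 2.56e5 N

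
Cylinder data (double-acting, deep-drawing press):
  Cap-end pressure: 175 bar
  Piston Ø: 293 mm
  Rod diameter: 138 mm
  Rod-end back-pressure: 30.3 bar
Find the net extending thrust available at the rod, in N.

F ≈ 1.02e6 N

Cap-side area A_cap = π/4 × (293 mm)² = 67430 mm^2
Rod-side annular area A_ann = π/4 × (293² − 138²) = 52470 mm^2
Net thrust = P_cap·A_cap − P_rod·A_ann = 1.180e6 N − 1.590e5 N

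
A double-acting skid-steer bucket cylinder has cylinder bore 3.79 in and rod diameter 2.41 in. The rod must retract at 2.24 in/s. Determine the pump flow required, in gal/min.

Q ≈ 3.91 gal/min

Rod-side annular area A_ann = π/4 × (3.79² − 2.41²) = 6.720 in^2
Q = A × v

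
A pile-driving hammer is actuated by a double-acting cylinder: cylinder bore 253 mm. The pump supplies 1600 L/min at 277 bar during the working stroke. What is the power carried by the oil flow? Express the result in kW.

W ≈ 739 kW

Hydraulic power = P × Q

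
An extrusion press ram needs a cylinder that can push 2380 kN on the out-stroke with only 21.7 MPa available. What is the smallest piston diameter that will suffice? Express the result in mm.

Extension force acts on the full piston face: F = P × (π/4)D².
D = √(4F / (πP)) = √(4 × 2380 kN / (π × 21.7 MPa))

D ≈ 374 mm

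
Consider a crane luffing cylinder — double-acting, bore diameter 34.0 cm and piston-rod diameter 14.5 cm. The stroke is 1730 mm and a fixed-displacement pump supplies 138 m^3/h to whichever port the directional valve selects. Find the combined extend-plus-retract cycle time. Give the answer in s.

Cap-side area A_cap = π/4 × (34.0 cm)² = 907.9 cm^2
Rod-side annular area A_ann = π/4 × (34.0² − 14.5²) = 742.8 cm^2
t_ext = A_cap·L/Q = 4.097 s
t_ret = A_ann·L/Q = 3.352 s
t_cycle = t_ext + t_ret

t ≈ 7.45 s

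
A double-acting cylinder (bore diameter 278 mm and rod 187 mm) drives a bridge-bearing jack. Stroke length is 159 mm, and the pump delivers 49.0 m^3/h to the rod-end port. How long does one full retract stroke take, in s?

Rod-side annular area A_ann = π/4 × (278² − 187²) = 33230 mm^2
Swept volume V = A × L; t = V / Q = A·L / Q

t ≈ 0.388 s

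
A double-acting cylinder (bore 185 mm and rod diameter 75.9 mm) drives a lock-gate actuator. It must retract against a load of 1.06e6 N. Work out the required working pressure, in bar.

P ≈ 474 bar

Rod-side annular area A_ann = π/4 × (185² − 75.9²) = 22360 mm^2
Retraction: pressure acts on the annular area.
P = F / A = 1.06e6 N / A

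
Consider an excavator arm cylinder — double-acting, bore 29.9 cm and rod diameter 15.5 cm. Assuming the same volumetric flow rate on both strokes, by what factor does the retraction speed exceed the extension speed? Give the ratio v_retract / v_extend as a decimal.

v_ret/v_ext ≈ 1.37

Cap-side area A_cap = π/4 × (29.9 cm)² = 702.2 cm^2
Rod-side annular area A_ann = π/4 × (29.9² − 15.5²) = 513.5 cm^2
For equal Q, v ∝ 1/A, so v_ret/v_ext = A_cap/A_ann.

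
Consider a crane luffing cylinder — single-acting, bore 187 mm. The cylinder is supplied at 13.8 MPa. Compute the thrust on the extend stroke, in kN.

F ≈ 379 kN

Cap-side area A_cap = π/4 × (187 mm)² = 27460 mm^2
F = P × A_cap = 13.8 MPa × A_cap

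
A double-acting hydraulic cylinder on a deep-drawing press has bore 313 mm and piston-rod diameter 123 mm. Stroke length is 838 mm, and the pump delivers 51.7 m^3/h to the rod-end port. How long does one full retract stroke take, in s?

t ≈ 3.80 s

Rod-side annular area A_ann = π/4 × (313² − 123²) = 65060 mm^2
Swept volume V = A × L; t = V / Q = A·L / Q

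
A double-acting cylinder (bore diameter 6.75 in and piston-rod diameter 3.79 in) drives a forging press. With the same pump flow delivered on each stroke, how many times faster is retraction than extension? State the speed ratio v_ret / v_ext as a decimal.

v_ret/v_ext ≈ 1.46

Cap-side area A_cap = π/4 × (6.75 in)² = 35.78 in^2
Rod-side annular area A_ann = π/4 × (6.75² − 3.79²) = 24.50 in^2
For equal Q, v ∝ 1/A, so v_ret/v_ext = A_cap/A_ann.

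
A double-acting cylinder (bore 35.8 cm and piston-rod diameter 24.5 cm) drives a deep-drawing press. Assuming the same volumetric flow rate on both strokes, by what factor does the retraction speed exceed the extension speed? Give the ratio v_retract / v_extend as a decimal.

Cap-side area A_cap = π/4 × (35.8 cm)² = 1007 cm^2
Rod-side annular area A_ann = π/4 × (35.8² − 24.5²) = 535.2 cm^2
For equal Q, v ∝ 1/A, so v_ret/v_ext = A_cap/A_ann.

v_ret/v_ext ≈ 1.88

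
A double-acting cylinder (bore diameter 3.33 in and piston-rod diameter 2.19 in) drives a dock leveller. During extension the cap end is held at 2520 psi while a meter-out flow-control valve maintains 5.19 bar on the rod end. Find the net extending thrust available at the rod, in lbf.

F ≈ 21600 lbf

Cap-side area A_cap = π/4 × (3.33 in)² = 8.709 in^2
Rod-side annular area A_ann = π/4 × (3.33² − 2.19²) = 4.942 in^2
Net thrust = P_cap·A_cap − P_rod·A_ann = 21950 lbf − 372.0 lbf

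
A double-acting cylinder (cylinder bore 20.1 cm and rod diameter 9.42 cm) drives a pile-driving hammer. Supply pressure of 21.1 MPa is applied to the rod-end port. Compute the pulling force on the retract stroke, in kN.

F ≈ 522 kN

Rod-side annular area A_ann = π/4 × (20.1² − 9.42²) = 247.6 cm^2
On retraction the pressure acts on the annular area (bore minus rod).
F = P × A_ann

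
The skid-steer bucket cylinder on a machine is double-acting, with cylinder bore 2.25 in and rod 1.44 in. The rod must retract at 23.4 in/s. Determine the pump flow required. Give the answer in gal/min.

Q ≈ 14.3 gal/min

Rod-side annular area A_ann = π/4 × (2.25² − 1.44²) = 2.347 in^2
Q = A × v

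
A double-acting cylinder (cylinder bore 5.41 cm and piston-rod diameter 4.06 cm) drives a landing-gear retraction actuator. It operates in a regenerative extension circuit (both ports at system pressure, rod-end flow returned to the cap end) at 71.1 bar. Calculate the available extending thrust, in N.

F ≈ 9200 N

With equal pressure on both faces, forces on the annular region cancel; the net push is pressure × rod cross-section.
Rod cross-section A_rod = π/4 × (4.06 cm)² = 12.95 cm^2
F = P × A_rod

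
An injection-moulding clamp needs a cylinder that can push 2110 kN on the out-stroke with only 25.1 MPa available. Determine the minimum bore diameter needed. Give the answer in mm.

Extension force acts on the full piston face: F = P × (π/4)D².
D = √(4F / (πP)) = √(4 × 2110 kN / (π × 25.1 MPa))

D ≈ 327 mm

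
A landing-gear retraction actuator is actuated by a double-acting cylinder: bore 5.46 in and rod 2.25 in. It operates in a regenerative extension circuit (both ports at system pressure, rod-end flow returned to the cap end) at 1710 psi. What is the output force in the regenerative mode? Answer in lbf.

F ≈ 6800 lbf

With equal pressure on both faces, forces on the annular region cancel; the net push is pressure × rod cross-section.
Rod cross-section A_rod = π/4 × (2.25 in)² = 3.976 in^2
F = P × A_rod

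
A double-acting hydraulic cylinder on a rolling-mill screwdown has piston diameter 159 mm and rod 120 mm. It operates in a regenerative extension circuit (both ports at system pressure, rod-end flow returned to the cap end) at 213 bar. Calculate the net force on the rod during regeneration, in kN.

With equal pressure on both faces, forces on the annular region cancel; the net push is pressure × rod cross-section.
Rod cross-section A_rod = π/4 × (120 mm)² = 11310 mm^2
F = P × A_rod

F ≈ 241 kN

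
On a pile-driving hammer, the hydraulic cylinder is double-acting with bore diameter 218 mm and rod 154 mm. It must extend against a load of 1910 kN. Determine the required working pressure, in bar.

P ≈ 512 bar

Cap-side area A_cap = π/4 × (218 mm)² = 37330 mm^2
P = F / A = 1910 kN / A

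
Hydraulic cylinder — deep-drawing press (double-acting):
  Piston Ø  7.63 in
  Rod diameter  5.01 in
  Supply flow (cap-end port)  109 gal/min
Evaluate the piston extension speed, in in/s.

v ≈ 9.18 in/s

Cap-side area A_cap = π/4 × (7.63 in)² = 45.72 in^2
v = Q / A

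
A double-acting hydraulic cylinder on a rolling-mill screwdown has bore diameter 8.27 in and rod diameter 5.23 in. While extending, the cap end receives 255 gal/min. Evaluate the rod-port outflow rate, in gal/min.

Cap-side area A_cap = π/4 × (8.27 in)² = 53.72 in^2
Rod-side annular area A_ann = π/4 × (8.27² − 5.23²) = 32.23 in^2
Piston speed v = Q_in/A_cap; rod-end outflow Q_out = v × A_ann = Q_in × A_ann/A_cap.

Q_out ≈ 153 gal/min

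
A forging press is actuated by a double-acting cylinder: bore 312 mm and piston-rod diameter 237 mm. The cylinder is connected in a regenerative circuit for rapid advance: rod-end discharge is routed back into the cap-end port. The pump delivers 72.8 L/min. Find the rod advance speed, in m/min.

v ≈ 1.65 m/min

In regeneration the rod-end outflow joins the pump flow into the cap end, so the net volume the pump must supply per unit advance equals the rod cross-section area.
Rod cross-section A_rod = π/4 × (237 mm)² = 44120 mm^2
v = Q_pump / A_rod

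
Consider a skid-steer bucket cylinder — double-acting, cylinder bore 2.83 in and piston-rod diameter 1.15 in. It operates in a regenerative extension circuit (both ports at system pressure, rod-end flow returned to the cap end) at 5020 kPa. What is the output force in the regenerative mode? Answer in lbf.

With equal pressure on both faces, forces on the annular region cancel; the net push is pressure × rod cross-section.
Rod cross-section A_rod = π/4 × (1.15 in)² = 1.039 in^2
F = P × A_rod

F ≈ 756 lbf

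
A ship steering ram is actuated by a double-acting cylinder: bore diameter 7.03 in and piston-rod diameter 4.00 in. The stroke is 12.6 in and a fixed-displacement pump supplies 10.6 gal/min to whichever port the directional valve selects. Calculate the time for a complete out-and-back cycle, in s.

Cap-side area A_cap = π/4 × (7.03 in)² = 38.82 in^2
Rod-side annular area A_ann = π/4 × (7.03² − 4.00²) = 26.25 in^2
t_ext = A_cap·L/Q = 11.98 s
t_ret = A_ann·L/Q = 8.104 s
t_cycle = t_ext + t_ret

t ≈ 20.1 s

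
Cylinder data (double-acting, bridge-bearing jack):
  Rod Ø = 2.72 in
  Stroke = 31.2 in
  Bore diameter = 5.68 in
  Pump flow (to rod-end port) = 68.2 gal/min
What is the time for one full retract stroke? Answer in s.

Rod-side annular area A_ann = π/4 × (5.68² − 2.72²) = 19.53 in^2
Swept volume V = A × L; t = V / Q = A·L / Q

t ≈ 2.32 s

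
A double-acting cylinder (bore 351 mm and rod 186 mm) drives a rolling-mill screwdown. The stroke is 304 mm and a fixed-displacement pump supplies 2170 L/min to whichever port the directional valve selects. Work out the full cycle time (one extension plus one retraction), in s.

Cap-side area A_cap = π/4 × (351 mm)² = 96760 mm^2
Rod-side annular area A_ann = π/4 × (351² − 186²) = 69590 mm^2
t_ext = A_cap·L/Q = 0.8133 s
t_ret = A_ann·L/Q = 0.5849 s
t_cycle = t_ext + t_ret

t ≈ 1.40 s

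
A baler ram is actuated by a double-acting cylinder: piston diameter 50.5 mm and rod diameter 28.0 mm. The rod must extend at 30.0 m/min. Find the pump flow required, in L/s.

Cap-side area A_cap = π/4 × (50.5 mm)² = 2003 mm^2
Q = A × v

Q ≈ 1.00 L/s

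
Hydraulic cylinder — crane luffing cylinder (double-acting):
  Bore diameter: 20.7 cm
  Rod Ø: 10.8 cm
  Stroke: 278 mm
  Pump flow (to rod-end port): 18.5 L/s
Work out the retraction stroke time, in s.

t ≈ 0.368 s

Rod-side annular area A_ann = π/4 × (20.7² − 10.8²) = 244.9 cm^2
Swept volume V = A × L; t = V / Q = A·L / Q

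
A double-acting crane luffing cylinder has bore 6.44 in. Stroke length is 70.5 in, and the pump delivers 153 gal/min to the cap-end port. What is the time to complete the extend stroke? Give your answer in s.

t ≈ 3.90 s

Cap-side area A_cap = π/4 × (6.44 in)² = 32.57 in^2
Swept volume V = A × L; t = V / Q = A·L / Q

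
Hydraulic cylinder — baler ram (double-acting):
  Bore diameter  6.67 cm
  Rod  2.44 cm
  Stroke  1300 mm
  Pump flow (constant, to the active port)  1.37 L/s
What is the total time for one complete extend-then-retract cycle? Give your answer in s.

Cap-side area A_cap = π/4 × (6.67 cm)² = 34.94 cm^2
Rod-side annular area A_ann = π/4 × (6.67² − 2.44²) = 30.27 cm^2
t_ext = A_cap·L/Q = 3.316 s
t_ret = A_ann·L/Q = 2.872 s
t_cycle = t_ext + t_ret

t ≈ 6.19 s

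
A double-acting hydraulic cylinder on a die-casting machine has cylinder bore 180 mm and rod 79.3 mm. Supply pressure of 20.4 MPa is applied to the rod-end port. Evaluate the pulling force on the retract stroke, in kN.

Rod-side annular area A_ann = π/4 × (180² − 79.3²) = 20510 mm^2
On retraction the pressure acts on the annular area (bore minus rod).
F = P × A_ann

F ≈ 418 kN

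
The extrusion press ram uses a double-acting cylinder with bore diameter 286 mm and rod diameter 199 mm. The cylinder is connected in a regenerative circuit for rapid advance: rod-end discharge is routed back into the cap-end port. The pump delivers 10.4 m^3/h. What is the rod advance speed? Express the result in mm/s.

v ≈ 92.9 mm/s

In regeneration the rod-end outflow joins the pump flow into the cap end, so the net volume the pump must supply per unit advance equals the rod cross-section area.
Rod cross-section A_rod = π/4 × (199 mm)² = 31100 mm^2
v = Q_pump / A_rod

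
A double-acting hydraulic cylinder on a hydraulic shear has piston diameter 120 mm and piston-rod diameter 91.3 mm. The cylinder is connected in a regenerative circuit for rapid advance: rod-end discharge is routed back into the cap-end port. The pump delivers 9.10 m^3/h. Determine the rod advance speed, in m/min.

In regeneration the rod-end outflow joins the pump flow into the cap end, so the net volume the pump must supply per unit advance equals the rod cross-section area.
Rod cross-section A_rod = π/4 × (91.3 mm)² = 6547 mm^2
v = Q_pump / A_rod

v ≈ 23.2 m/min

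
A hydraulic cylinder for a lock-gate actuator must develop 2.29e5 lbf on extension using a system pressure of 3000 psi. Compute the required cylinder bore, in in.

D ≈ 9.86 in

Extension force acts on the full piston face: F = P × (π/4)D².
D = √(4F / (πP)) = √(4 × 2.29e5 lbf / (π × 3000 psi))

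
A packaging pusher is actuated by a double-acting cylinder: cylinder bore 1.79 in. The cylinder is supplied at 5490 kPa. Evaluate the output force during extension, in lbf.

F ≈ 2000 lbf

Cap-side area A_cap = π/4 × (1.79 in)² = 2.516 in^2
F = P × A_cap = 5490 kPa × A_cap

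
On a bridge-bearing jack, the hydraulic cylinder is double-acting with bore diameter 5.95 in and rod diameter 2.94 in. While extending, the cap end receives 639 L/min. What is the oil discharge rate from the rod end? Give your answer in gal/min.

Q_out ≈ 128 gal/min

Cap-side area A_cap = π/4 × (5.95 in)² = 27.81 in^2
Rod-side annular area A_ann = π/4 × (5.95² − 2.94²) = 21.02 in^2
Piston speed v = Q_in/A_cap; rod-end outflow Q_out = v × A_ann = Q_in × A_ann/A_cap.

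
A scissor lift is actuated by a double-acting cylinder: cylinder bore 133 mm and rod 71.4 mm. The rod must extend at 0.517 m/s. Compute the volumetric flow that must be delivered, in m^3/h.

Q ≈ 25.9 m^3/h

Cap-side area A_cap = π/4 × (133 mm)² = 13890 mm^2
Q = A × v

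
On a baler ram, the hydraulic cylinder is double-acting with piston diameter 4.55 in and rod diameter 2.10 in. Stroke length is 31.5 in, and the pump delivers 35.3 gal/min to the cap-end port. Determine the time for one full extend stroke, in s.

t ≈ 3.77 s

Cap-side area A_cap = π/4 × (4.55 in)² = 16.26 in^2
Swept volume V = A × L; t = V / Q = A·L / Q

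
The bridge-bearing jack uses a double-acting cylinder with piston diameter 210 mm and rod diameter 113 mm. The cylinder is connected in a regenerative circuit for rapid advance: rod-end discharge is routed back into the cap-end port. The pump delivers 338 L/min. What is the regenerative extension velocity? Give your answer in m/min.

In regeneration the rod-end outflow joins the pump flow into the cap end, so the net volume the pump must supply per unit advance equals the rod cross-section area.
Rod cross-section A_rod = π/4 × (113 mm)² = 10030 mm^2
v = Q_pump / A_rod

v ≈ 33.7 m/min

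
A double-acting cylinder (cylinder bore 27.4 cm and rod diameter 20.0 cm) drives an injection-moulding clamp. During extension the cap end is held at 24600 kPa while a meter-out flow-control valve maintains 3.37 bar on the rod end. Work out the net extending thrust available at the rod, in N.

Cap-side area A_cap = π/4 × (27.4 cm)² = 589.6 cm^2
Rod-side annular area A_ann = π/4 × (27.4² − 20.0²) = 275.5 cm^2
Net thrust = P_cap·A_cap − P_rod·A_ann = 1.451e6 N − 9284 N

F ≈ 1.44e6 N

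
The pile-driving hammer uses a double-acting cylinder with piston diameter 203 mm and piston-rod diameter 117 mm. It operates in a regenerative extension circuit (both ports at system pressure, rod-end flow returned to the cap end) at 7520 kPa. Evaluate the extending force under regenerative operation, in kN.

F ≈ 80.8 kN

With equal pressure on both faces, forces on the annular region cancel; the net push is pressure × rod cross-section.
Rod cross-section A_rod = π/4 × (117 mm)² = 10750 mm^2
F = P × A_rod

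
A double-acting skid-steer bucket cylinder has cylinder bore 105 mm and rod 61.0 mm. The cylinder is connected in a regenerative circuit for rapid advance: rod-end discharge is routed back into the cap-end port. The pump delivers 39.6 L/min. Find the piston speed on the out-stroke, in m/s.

v ≈ 0.226 m/s

In regeneration the rod-end outflow joins the pump flow into the cap end, so the net volume the pump must supply per unit advance equals the rod cross-section area.
Rod cross-section A_rod = π/4 × (61.0 mm)² = 2922 mm^2
v = Q_pump / A_rod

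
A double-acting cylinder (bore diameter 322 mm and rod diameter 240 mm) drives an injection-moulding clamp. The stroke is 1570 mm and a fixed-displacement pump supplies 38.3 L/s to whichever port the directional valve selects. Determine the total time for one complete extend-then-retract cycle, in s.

Cap-side area A_cap = π/4 × (322 mm)² = 81430 mm^2
Rod-side annular area A_ann = π/4 × (322² − 240²) = 36190 mm^2
t_ext = A_cap·L/Q = 3.338 s
t_ret = A_ann·L/Q = 1.484 s
t_cycle = t_ext + t_ret

t ≈ 4.82 s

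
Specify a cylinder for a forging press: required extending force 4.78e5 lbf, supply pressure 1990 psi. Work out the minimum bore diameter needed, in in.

D ≈ 17.5 in

Extension force acts on the full piston face: F = P × (π/4)D².
D = √(4F / (πP)) = √(4 × 4.78e5 lbf / (π × 1990 psi))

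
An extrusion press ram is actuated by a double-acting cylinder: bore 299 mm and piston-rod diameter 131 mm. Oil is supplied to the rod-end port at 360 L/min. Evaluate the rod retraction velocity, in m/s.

Rod-side annular area A_ann = π/4 × (299² − 131²) = 56740 mm^2
Flow into the rod-end port fills the annular volume.
v = Q / A

v ≈ 0.106 m/s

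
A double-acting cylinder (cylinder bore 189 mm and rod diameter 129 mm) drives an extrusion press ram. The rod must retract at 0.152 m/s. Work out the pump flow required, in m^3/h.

Q ≈ 8.20 m^3/h

Rod-side annular area A_ann = π/4 × (189² − 129²) = 14990 mm^2
Q = A × v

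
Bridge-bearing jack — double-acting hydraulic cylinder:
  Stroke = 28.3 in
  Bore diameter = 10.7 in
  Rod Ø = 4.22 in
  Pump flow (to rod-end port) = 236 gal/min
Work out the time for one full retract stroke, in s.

Rod-side annular area A_ann = π/4 × (10.7² − 4.22²) = 75.93 in^2
Swept volume V = A × L; t = V / Q = A·L / Q

t ≈ 2.37 s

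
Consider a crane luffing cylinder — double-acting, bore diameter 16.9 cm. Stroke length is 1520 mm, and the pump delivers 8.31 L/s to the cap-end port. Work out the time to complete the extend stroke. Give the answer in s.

t ≈ 4.10 s

Cap-side area A_cap = π/4 × (16.9 cm)² = 224.3 cm^2
Swept volume V = A × L; t = V / Q = A·L / Q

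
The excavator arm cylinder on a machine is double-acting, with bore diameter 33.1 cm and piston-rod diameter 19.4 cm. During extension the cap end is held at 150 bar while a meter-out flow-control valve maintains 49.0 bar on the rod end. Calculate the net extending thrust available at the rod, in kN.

Cap-side area A_cap = π/4 × (33.1 cm)² = 860.5 cm^2
Rod-side annular area A_ann = π/4 × (33.1² − 19.4²) = 564.9 cm^2
Net thrust = P_cap·A_cap − P_rod·A_ann = 1291 kN − 276.8 kN

F ≈ 1010 kN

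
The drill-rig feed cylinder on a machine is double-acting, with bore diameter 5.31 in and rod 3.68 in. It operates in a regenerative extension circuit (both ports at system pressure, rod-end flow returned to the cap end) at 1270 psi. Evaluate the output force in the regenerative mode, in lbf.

With equal pressure on both faces, forces on the annular region cancel; the net push is pressure × rod cross-section.
Rod cross-section A_rod = π/4 × (3.68 in)² = 10.64 in^2
F = P × A_rod

F ≈ 13500 lbf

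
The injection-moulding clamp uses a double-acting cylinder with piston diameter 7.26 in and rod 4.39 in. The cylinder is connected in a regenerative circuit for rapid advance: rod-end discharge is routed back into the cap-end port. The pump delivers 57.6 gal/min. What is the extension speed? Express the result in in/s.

v ≈ 14.7 in/s

In regeneration the rod-end outflow joins the pump flow into the cap end, so the net volume the pump must supply per unit advance equals the rod cross-section area.
Rod cross-section A_rod = π/4 × (4.39 in)² = 15.14 in^2
v = Q_pump / A_rod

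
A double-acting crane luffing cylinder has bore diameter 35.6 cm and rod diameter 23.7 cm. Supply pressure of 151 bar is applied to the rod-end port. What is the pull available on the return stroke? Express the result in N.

F ≈ 8.37e5 N

Rod-side annular area A_ann = π/4 × (35.6² − 23.7²) = 554.2 cm^2
On retraction the pressure acts on the annular area (bore minus rod).
F = P × A_ann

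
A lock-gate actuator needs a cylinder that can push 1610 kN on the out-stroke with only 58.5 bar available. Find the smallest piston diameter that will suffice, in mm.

D ≈ 592 mm

Extension force acts on the full piston face: F = P × (π/4)D².
D = √(4F / (πP)) = √(4 × 1610 kN / (π × 58.5 bar))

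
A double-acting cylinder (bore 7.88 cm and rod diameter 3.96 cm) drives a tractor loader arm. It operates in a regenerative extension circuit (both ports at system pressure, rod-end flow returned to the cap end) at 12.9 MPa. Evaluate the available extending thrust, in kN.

F ≈ 15.9 kN

With equal pressure on both faces, forces on the annular region cancel; the net push is pressure × rod cross-section.
Rod cross-section A_rod = π/4 × (3.96 cm)² = 12.32 cm^2
F = P × A_rod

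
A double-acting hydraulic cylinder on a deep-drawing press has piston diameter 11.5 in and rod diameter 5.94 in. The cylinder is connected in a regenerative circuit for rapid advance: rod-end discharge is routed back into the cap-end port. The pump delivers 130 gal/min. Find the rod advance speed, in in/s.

v ≈ 18.1 in/s

In regeneration the rod-end outflow joins the pump flow into the cap end, so the net volume the pump must supply per unit advance equals the rod cross-section area.
Rod cross-section A_rod = π/4 × (5.94 in)² = 27.71 in^2
v = Q_pump / A_rod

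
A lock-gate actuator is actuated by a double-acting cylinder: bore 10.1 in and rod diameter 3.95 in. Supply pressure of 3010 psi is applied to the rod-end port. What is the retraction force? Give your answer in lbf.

F ≈ 2.04e5 lbf

Rod-side annular area A_ann = π/4 × (10.1² − 3.95²) = 67.86 in^2
On retraction the pressure acts on the annular area (bore minus rod).
F = P × A_ann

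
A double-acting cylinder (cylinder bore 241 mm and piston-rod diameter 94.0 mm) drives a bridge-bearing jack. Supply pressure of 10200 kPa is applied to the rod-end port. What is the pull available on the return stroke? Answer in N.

F ≈ 3.95e5 N

Rod-side annular area A_ann = π/4 × (241² − 94.0²) = 38680 mm^2
On retraction the pressure acts on the annular area (bore minus rod).
F = P × A_ann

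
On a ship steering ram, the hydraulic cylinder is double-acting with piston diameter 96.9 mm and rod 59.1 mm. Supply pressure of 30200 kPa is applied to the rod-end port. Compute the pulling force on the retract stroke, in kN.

F ≈ 140 kN

Rod-side annular area A_ann = π/4 × (96.9² − 59.1²) = 4631 mm^2
On retraction the pressure acts on the annular area (bore minus rod).
F = P × A_ann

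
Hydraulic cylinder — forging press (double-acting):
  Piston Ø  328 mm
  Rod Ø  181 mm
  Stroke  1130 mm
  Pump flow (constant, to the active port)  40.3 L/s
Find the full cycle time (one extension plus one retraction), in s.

Cap-side area A_cap = π/4 × (328 mm)² = 84500 mm^2
Rod-side annular area A_ann = π/4 × (328² − 181²) = 58770 mm^2
t_ext = A_cap·L/Q = 2.369 s
t_ret = A_ann·L/Q = 1.648 s
t_cycle = t_ext + t_ret

t ≈ 4.02 s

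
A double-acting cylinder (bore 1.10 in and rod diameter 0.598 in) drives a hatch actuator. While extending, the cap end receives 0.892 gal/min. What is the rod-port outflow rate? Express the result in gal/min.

Cap-side area A_cap = π/4 × (1.10 in)² = 0.9503 in^2
Rod-side annular area A_ann = π/4 × (1.10² − 0.598²) = 0.6695 in^2
Piston speed v = Q_in/A_cap; rod-end outflow Q_out = v × A_ann = Q_in × A_ann/A_cap.

Q_out ≈ 0.628 gal/min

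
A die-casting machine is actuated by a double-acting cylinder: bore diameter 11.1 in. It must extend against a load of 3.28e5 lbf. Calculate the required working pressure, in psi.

Cap-side area A_cap = π/4 × (11.1 in)² = 96.77 in^2
P = F / A = 3.28e5 lbf / A

P ≈ 3390 psi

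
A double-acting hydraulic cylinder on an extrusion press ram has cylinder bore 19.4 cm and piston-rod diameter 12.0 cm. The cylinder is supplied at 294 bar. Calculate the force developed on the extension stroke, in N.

Cap-side area A_cap = π/4 × (19.4 cm)² = 295.6 cm^2
F = P × A_cap = 294 bar × A_cap

F ≈ 8.69e5 N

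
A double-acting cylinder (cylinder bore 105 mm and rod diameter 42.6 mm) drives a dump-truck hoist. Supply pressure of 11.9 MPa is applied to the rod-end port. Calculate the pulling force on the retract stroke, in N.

Rod-side annular area A_ann = π/4 × (105² − 42.6²) = 7234 mm^2
On retraction the pressure acts on the annular area (bore minus rod).
F = P × A_ann

F ≈ 86100 N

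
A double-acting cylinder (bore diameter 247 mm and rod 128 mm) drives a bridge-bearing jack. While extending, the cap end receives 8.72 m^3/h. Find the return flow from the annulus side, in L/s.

Q_out ≈ 1.77 L/s

Cap-side area A_cap = π/4 × (247 mm)² = 47920 mm^2
Rod-side annular area A_ann = π/4 × (247² − 128²) = 35050 mm^2
Piston speed v = Q_in/A_cap; rod-end outflow Q_out = v × A_ann = Q_in × A_ann/A_cap.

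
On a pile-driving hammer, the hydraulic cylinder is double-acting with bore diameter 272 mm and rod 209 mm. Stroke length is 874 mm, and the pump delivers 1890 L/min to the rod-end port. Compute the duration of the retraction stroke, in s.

Rod-side annular area A_ann = π/4 × (272² − 209²) = 23800 mm^2
Swept volume V = A × L; t = V / Q = A·L / Q

t ≈ 0.660 s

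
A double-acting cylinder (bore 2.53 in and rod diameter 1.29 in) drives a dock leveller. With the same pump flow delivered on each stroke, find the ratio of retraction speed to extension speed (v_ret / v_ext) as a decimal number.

Cap-side area A_cap = π/4 × (2.53 in)² = 5.027 in^2
Rod-side annular area A_ann = π/4 × (2.53² − 1.29²) = 3.720 in^2
For equal Q, v ∝ 1/A, so v_ret/v_ext = A_cap/A_ann.

v_ret/v_ext ≈ 1.35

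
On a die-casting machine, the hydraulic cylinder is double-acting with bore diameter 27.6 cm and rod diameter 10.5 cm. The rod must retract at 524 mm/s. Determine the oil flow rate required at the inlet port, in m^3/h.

Rod-side annular area A_ann = π/4 × (27.6² − 10.5²) = 511.7 cm^2
Q = A × v

Q ≈ 96.5 m^3/h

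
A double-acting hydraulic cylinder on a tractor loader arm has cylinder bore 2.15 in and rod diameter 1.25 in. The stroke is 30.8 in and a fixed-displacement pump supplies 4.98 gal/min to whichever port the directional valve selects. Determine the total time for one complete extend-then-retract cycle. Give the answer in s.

t ≈ 9.69 s

Cap-side area A_cap = π/4 × (2.15 in)² = 3.631 in^2
Rod-side annular area A_ann = π/4 × (2.15² − 1.25²) = 2.403 in^2
t_ext = A_cap·L/Q = 5.832 s
t_ret = A_ann·L/Q = 3.861 s
t_cycle = t_ext + t_ret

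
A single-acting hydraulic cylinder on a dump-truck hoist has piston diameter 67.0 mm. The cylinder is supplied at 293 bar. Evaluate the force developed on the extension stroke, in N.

F ≈ 1.03e5 N

Cap-side area A_cap = π/4 × (67.0 mm)² = 3526 mm^2
F = P × A_cap = 293 bar × A_cap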